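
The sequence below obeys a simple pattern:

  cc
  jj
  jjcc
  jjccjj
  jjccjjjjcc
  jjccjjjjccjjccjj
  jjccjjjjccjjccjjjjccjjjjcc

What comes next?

jjccjjjjccjjccjjjjccjjjjccjjccjjjjccjjccjj

From term 3 onward, concatenate the last term with the second-to-last: jj·cc = jjcc, jjcc·jj = jjccjj, …
So term 8 is jjccjjjjccjjccjjjjccjjjjcc·jjccjjjjccjjccjj.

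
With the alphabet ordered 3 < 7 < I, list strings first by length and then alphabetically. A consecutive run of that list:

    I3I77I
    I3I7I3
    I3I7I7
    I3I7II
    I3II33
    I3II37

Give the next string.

I3II3I

Find the rightmost character of I3II37 below I, bump it to the next letter, and reset everything to its right to 3.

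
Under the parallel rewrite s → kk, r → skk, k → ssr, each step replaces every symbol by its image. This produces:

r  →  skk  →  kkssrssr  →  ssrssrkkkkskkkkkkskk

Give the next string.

Rewriting the 20 symbols of ssrssrkkkkskkkkkkskk one by one yields kk kk skk kk kk skk ssr ssr ssr ssr kk ssr ssr ssr ssr ssr ssr kk ssr ssr; concatenated:

kkkkskkkkkkskkssrssrssrssrkkssrssrssrssrssrssrkkssrssr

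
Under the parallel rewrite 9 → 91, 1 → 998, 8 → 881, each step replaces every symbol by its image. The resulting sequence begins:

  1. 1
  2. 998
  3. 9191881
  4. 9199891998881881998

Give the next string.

9199891918819199891918818818819988818819989191881

Replace each of the 19 characters of 9199891998881881998 in place — 91 998 91 91 881 91 998 91 91 881 881 881 998 881 881 998 91 91 881 — and concatenate.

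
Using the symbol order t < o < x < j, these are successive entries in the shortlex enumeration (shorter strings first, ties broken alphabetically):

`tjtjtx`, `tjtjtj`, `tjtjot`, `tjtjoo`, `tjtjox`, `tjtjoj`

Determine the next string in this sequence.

tjtjxt

The successor of tjtjoj increments the rightmost position that isn't already j and resets every position after it to t.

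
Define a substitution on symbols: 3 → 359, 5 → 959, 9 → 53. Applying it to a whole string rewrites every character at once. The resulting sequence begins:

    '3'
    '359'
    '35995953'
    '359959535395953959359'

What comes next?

Rewriting the 21 symbols of 359959535395953959359 one by one yields 359 959 53 53 959 53 959 359 959 359 53 959 53 959 359 53 959 53 359 959 53; concatenated:

3599595353959539593599593595395953959359539595335995953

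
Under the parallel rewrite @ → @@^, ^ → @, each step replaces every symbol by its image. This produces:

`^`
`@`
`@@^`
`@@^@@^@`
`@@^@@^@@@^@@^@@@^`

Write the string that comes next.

Rewriting the 17 symbols of @@^@@^@@@^@@^@@@^ one by one yields @@^ @@^ @ @@^ @@^ @ @@^ @@^ @@^ @ @@^ @@^ @ @@^ @@^ @@^ @; concatenated:

@@^@@^@@@^@@^@@@^@@^@@^@@@^@@^@@@^@@^@@^@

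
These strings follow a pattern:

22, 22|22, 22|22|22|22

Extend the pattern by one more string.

Each string is two copies of the previous one joined by '|'.
One more doubling of 22|22|22|22 gives the answer.

22|22|22|22|22|22|22|22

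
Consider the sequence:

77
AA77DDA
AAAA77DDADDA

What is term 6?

AAAAAAAAAA77DDADDADDADDADDA

Every step adds AA to the front and DDA to the end of the previous string.
From AAAA77DDADDA, 3 further steps: AAAA77DDADDA → AAAAAA77DDADDADDA → AAAAAAAA77DDADDADDADDA → (answer).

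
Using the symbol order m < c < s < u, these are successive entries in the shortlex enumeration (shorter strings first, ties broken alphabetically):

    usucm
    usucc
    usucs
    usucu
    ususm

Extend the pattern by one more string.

ususc

Find the rightmost character of ususm below u, bump it to the next letter, and reset everything to its right to m.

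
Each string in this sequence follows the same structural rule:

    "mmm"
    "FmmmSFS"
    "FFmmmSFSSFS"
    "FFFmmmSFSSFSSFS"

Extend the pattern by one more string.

FFFFmmmSFSSFSSFSSFS

Every step adds F to the front and SFS to the end of the previous string.
One more step from FFFmmmSFSSFSSFS gives the answer.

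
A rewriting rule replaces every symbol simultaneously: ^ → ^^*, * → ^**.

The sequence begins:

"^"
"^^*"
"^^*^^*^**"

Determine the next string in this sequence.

Apply φ to ^^*^^*^** symbol by symbol: ^→^^*, ^→^^*, *→^**, ^→^^*, ^→^^*, *→^**, ^→^^*, *→^**, *→^**; joined: ^^* ^^* ^** ^^* ^^* ^** ^^* ^** ^**.

^^*^^*^**^^*^^*^**^^*^**^**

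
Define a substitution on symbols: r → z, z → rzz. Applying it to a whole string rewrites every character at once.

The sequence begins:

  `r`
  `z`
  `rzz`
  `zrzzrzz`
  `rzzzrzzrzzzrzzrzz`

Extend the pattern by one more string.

Rewriting the 17 symbols of rzzzrzzrzzzrzzrzz one by one yields z rzz rzz rzz z rzz rzz z rzz rzz rzz z rzz rzz z rzz rzz; concatenated:

zrzzrzzrzzzrzzrzzzrzzrzzrzzzrzzrzzzrzzrzz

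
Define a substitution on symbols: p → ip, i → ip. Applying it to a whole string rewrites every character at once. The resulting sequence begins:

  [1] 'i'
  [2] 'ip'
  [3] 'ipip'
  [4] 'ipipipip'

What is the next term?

Apply φ to ipipipip symbol by symbol: i→ip, p→ip, i→ip, p→ip, i→ip, p→ip, i→ip, p→ip; joined: ip ip ip ip ip ip ip ip.

ipipipipipipipip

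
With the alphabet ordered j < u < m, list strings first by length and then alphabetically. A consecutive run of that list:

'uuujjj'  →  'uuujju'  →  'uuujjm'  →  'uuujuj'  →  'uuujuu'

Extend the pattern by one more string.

uuujum

Treat uuujuu as a base-3 numeral over the given alphabet and add one, carrying through any trailing m's.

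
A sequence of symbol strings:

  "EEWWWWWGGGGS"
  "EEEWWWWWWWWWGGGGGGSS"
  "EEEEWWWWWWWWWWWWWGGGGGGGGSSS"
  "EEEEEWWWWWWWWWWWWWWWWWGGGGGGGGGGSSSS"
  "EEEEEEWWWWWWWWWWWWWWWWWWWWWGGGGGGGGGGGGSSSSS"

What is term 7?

EEEEEEEEWWWWWWWWWWWWWWWWWWWWWWWWWWWWWGGGGGGGGGGGGGGGGSSSSSSS

Reading off run lengths: E runs 2, 3, 4, 5, 6; W runs 5, 9, 13, 17, 21; G runs 4, 6, 8, 10, 12; S runs 1, 2, 3, 4, 5 — each is linear in n (n = 1, 2, …).
Setting n = 7 gives 8, 29, 16, 7 characters in each block.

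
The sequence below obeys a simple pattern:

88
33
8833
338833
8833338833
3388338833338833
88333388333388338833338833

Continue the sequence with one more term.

This is a Fibonacci-style word recurrence s(k) = s(k−2)·s(k−1): e.g. 88·33 = 8833.
The next term joins 3388338833338833 and 88333388333388338833338833.

338833883333883388333388333388338833338833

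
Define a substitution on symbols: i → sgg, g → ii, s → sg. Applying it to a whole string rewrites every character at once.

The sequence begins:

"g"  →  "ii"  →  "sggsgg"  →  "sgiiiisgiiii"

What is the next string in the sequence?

sgiisggsggsggsggsgiisggsggsggsgg

Rewriting each symbol of sgiiiisgiiii: s→sg, g→ii, i→sgg, i→sgg, i→sgg, i→sgg, s→sg, g→ii, i→sgg, i→sgg, i→sgg, i→sgg, which concatenates to sg ii sgg sgg sgg sgg sg ii sgg sgg sgg sgg.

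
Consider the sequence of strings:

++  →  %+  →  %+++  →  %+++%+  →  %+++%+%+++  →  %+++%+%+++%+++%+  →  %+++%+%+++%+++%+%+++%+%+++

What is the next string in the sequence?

From term 3 onward, concatenate the last term with the second-to-last: %+·++ = %+++, %+++·%+ = %+++%+, …
The next term joins %+++%+%+++%+++%+%+++%+%+++ and %+++%+%+++%+++%+.

%+++%+%+++%+++%+%+++%+%+++%+++%+%+++%+++%+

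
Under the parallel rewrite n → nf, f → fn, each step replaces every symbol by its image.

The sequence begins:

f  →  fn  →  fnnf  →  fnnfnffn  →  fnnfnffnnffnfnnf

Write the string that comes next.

φ(fnnfnffnnffnfnnf) expands symbol-by-symbol to fn nf nf fn nf fn fn nf nf fn fn nf fn nf nf fn; joining the 16 pieces gives the next term.

fnnfnffnnffnfnnfnffnfnnffnnfnffn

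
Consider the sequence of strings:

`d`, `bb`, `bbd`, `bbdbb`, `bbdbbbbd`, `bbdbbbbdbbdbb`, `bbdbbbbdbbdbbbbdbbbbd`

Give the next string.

bbdbbbbdbbdbbbbdbbbbdbbdbbbbdbbdbb

This is a Fibonacci-style word recurrence s(k) = s(k−1)·s(k−2): e.g. bb·d = bbd.
Continuing: bbdbbbbdbbdbbbbdbbbbd · bbdbbbbdbbdbb gives term 8.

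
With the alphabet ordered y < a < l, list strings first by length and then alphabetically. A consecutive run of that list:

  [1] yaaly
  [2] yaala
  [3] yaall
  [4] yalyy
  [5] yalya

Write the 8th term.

Advancing 3 positions from yalya through yalya → yalyl → yalay reaches term 8.

yalaa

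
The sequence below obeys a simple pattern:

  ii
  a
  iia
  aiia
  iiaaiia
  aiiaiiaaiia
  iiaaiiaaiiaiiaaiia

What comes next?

From term 3 onward, concatenate the second-to-last term with the last: ii·a = iia, a·iia = aiia, …
Continuing: aiiaiiaaiia · iiaaiiaaiiaiiaaiia gives term 8.

aiiaiiaaiiaiiaaiiaaiiaiiaaiia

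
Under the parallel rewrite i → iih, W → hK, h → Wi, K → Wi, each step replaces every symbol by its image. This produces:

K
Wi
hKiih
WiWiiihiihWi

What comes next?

Apply φ to WiWiiihiihWi symbol by symbol: W→hK, i→iih, W→hK, i→iih, i→iih, i→iih, h→Wi, i→iih, i→iih, h→Wi, W→hK, i→iih; joined: hK iih hK iih iih iih Wi iih iih Wi hK iih.

hKiihhKiihiihiihWiiihiihWihKiih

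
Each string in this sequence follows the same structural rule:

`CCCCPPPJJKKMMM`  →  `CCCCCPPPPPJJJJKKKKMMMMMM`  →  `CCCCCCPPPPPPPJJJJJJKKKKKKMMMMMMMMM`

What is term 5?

CCCCCCCCPPPPPPPPPPPJJJJJJJJJJKKKKKKKKKKMMMMMMMMMMMMMMM

Reading off run lengths: C runs 4, 5, 6; P runs 3, 5, 7; J runs 2, 4, 6; K runs 2, 4, 6; M runs 3, 6, 9 — each is linear in n (n = 1, 2, …).
For term 5, n = 5, so the run lengths are 8, 11, 10, 10, 15.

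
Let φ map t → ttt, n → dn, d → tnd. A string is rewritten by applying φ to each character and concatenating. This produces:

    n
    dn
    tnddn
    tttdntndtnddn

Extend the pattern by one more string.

Applying the rule to each of the 13 symbols of tttdntndtnddn gives the pieces ttt ttt ttt tnd dn ttt dn tnd ttt dn tnd tnd dn, which concatenate to the answer.

ttttttttttnddntttdntndtttdntndtnddn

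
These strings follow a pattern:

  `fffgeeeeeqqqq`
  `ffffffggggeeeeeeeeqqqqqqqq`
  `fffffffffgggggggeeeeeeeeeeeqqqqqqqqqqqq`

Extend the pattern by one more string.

ffffffffffffggggggggggeeeeeeeeeeeeeeqqqqqqqqqqqqqqqq

The n-th term is 3n f's then 3n-2 g's then 3n+2 e's then 4n q's (n = 1, 2, …).
For the next term, n = 4, so the run lengths are 12, 10, 14, 16.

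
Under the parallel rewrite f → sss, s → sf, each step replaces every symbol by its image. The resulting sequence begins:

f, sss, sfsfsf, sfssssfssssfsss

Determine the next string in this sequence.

Rewriting the 15 symbols of sfssssfssssfsss one by one yields sf sss sf sf sf sf sss sf sf sf sf sss sf sf sf; concatenated:

sfssssfsfsfsfssssfsfsfsfssssfsfsf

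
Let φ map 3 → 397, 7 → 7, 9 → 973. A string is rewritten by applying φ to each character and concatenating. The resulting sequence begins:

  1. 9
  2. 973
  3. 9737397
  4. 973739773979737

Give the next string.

9737397739797377397973797373977

Applying the rule to each of the 15 symbols of 973739773979737 gives the pieces 973 7 397 7 397 973 7 7 397 973 7 973 7 397 7, which concatenate to the answer.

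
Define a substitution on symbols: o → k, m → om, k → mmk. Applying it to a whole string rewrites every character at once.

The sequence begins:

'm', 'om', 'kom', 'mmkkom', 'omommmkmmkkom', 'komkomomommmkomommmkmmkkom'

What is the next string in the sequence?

Rewriting the 26 symbols of komkomomommmkomommmkmmkkom one by one yields mmk k om mmk k om k om k om om om mmk k om k om om om mmk om om mmk mmk k om; concatenated:

mmkkommmkkomkomkomomommmkkomkomomommmkomommmkmmkkom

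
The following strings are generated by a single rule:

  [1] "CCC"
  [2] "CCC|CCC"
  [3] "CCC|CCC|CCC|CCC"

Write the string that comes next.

CCC|CCC|CCC|CCC|CCC|CCC|CCC|CCC

Every step duplicates the string with '|' between the halves.
So the next term is two copies of CCC|CCC|CCC|CCC with '|' between the halves.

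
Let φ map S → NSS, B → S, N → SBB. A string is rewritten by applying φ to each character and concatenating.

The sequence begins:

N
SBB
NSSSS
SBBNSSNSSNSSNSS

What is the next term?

Replace each of the 15 characters of SBBNSSNSSNSSNSS in place — NSS S S SBB NSS NSS SBB NSS NSS SBB NSS NSS SBB NSS NSS — and concatenate.

NSSSSSBBNSSNSSSBBNSSNSSSBBNSSNSSSBBNSSNSS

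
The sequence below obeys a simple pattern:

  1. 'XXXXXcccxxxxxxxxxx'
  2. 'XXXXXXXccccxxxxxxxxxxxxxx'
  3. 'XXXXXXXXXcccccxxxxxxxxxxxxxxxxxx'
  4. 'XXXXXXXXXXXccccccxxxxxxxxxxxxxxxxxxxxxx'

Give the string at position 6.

Reading off run lengths: X runs 5, 7, 9, 11; c runs 3, 4, 5, 6; x runs 10, 14, 18, 22 — each is linear in n, where the shown terms are n = 3, 4, 5, 6.
At n = 8 the blocks have lengths 15, 8, 30.

XXXXXXXXXXXXXXXccccccccxxxxxxxxxxxxxxxxxxxxxxxxxxxxxx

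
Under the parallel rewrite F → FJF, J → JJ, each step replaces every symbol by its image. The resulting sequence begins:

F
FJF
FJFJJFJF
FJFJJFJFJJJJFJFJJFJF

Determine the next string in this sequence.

Rewriting the 20 symbols of FJFJJFJFJJJJFJFJJFJF one by one yields FJF JJ FJF JJ JJ FJF JJ FJF JJ JJ JJ JJ FJF JJ FJF JJ JJ FJF JJ FJF; concatenated:

FJFJJFJFJJJJFJFJJFJFJJJJJJJJFJFJJFJFJJJJFJFJJFJF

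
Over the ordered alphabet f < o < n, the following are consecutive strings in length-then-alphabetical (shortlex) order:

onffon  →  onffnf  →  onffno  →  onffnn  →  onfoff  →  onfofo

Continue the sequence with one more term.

The successor of onfofo increments the rightmost position that isn't already n and resets every position after it to f.

onfofn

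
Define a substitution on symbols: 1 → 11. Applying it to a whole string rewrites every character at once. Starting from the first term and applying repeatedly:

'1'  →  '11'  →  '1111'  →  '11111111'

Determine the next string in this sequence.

Apply φ to 11111111 symbol by symbol: 1→11, 1→11, 1→11, 1→11, 1→11, 1→11, 1→11, 1→11; joined: 11 11 11 11 11 11 11 11.

1111111111111111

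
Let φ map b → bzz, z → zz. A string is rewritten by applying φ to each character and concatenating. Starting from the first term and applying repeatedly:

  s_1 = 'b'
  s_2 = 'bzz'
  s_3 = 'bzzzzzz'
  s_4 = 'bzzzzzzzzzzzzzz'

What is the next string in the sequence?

Applying the rule to each of the 15 symbols of bzzzzzzzzzzzzzz gives the pieces bzz zz zz zz zz zz zz zz zz zz zz zz zz zz zz, which concatenate to the answer.

bzzzzzzzzzzzzzzzzzzzzzzzzzzzzzz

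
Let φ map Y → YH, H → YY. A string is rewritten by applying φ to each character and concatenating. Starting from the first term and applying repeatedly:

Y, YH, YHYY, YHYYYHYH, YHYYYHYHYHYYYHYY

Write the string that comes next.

φ(YHYYYHYHYHYYYHYY) expands symbol-by-symbol to YH YY YH YH YH YY YH YY YH YY YH YH YH YY YH YH; joining the 16 pieces gives the next term.

YHYYYHYHYHYYYHYYYHYYYHYHYHYYYHYH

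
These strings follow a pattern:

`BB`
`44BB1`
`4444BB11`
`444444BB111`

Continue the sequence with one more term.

s(k+1) = 44·s(k)·1, so each term gains 44 as a prefix and 1 as a suffix.
Applying this once more to 444444BB111:

44444444BB1111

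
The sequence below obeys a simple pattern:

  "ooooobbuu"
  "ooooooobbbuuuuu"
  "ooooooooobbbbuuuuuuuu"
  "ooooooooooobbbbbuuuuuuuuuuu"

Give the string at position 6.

ooooooooooooooobbbbbbbuuuuuuuuuuuuuuuuu

Each string has the form o^{2n+3} b^{n+1} u^{3n-1} (n = 1, 2, …).
Setting n = 6 gives 15, 7, 17 characters in each block.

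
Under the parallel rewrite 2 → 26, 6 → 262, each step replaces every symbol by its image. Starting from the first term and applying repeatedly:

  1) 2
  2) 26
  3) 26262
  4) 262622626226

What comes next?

26262262622626262262622626262

Expanding 262622626226: 2→26, 6→262, 2→26, 6→262, 2→26, 2→26, 6→262, 2→26, 6→262, 2→26, 2→26, 6→262. Concatenated: 26 262 26 262 26 26 262 26 262 26 26 262.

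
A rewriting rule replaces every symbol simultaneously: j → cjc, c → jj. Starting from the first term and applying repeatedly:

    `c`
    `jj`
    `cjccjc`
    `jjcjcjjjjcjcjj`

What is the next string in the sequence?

cjccjcjjcjcjjcjccjccjccjcjjcjcjjcjccjc

Replace each of the 14 characters of jjcjcjjjjcjcjj in place — cjc cjc jj cjc jj cjc cjc cjc cjc jj cjc jj cjc cjc — and concatenate.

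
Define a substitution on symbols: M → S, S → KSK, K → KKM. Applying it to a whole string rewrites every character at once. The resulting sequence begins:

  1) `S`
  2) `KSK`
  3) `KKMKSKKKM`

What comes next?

KKMKKMSKKMKSKKKMKKMKKMS

Expanding KKMKSKKKM: K→KKM, K→KKM, M→S, K→KKM, S→KSK, K→KKM, K→KKM, K→KKM, M→S. Concatenated: KKM KKM S KKM KSK KKM KKM KKM S.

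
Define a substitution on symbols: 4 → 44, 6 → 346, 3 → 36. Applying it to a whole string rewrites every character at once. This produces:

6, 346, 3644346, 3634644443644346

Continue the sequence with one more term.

363463644346444444443634644443644346

φ(3634644443644346) expands symbol-by-symbol to 36 346 36 44 346 44 44 44 44 36 346 44 44 36 44 346; joining the 16 pieces gives the next term.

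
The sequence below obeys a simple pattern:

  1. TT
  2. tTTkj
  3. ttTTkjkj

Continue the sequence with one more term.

s(k+1) = t·s(k)·kj, so each term gains t as a prefix and kj as a suffix.
So the next term is t·ttTTkjkj·kj.

tttTTkjkjkj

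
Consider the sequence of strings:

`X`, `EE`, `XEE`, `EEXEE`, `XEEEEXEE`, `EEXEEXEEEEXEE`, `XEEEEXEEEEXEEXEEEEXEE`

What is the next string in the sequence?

From term 3 onward, concatenate the second-to-last term with the last: X·EE = XEE, EE·XEE = EEXEE, …
The next term joins EEXEEXEEEEXEE and XEEEEXEEEEXEEXEEEEXEE.

EEXEEXEEEEXEEXEEEEXEEEEXEEXEEEEXEE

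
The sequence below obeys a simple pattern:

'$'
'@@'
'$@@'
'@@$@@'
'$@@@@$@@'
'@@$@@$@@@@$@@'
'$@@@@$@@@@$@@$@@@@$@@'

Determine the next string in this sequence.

@@$@@$@@@@$@@$@@@@$@@@@$@@$@@@@$@@

From term 3 onward, concatenate the second-to-last term with the last: $·@@ = $@@, @@·$@@ = @@$@@, …
Continuing: @@$@@$@@@@$@@ · $@@@@$@@@@$@@$@@@@$@@ gives term 8.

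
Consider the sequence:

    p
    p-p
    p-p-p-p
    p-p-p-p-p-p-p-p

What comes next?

s(k+1) = s(k)·-·s(k) — each term doubles the last with '-' between the halves.
Doubling p-p-p-p-p-p-p-p with '-' between the halves:

p-p-p-p-p-p-p-p-p-p-p-p-p-p-p-p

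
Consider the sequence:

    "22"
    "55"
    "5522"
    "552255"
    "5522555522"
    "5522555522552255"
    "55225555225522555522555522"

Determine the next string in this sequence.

552255552255225555225555225522555522552255

Each term (from the third on) is the previous term followed by the one before it: term 3 = 55·22 = 5522.
So term 8 is 55225555225522555522555522·5522555522552255.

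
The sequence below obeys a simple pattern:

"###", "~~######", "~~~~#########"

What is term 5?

Each term wraps the previous one in ~~ on the left and ### on the right.
From ~~~~#########, 2 further steps: ~~~~######### → ~~~~~~############ → (answer).

~~~~~~~~###############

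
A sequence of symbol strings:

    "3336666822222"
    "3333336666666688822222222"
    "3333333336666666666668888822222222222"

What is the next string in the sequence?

Each string has the form 3^{3n} 6^{4n} 8^{2n-1} 2^{3n+2} (n = 1, 2, …).
Setting n = 4 gives 12, 16, 7, 14 characters in each block.

3333333333336666666666666666888888822222222222222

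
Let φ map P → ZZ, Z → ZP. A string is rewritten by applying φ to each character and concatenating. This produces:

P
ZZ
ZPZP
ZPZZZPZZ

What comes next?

Expanding ZPZZZPZZ: Z→ZP, P→ZZ, Z→ZP, Z→ZP, Z→ZP, P→ZZ, Z→ZP, Z→ZP. Concatenated: ZP ZZ ZP ZP ZP ZZ ZP ZP.

ZPZZZPZPZPZZZPZP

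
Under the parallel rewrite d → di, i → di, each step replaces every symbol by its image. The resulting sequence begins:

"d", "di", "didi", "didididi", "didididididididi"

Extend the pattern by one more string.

Rewriting the 16 symbols of didididididididi one by one yields di di di di di di di di di di di di di di di di; concatenated:

didididididididididididididididi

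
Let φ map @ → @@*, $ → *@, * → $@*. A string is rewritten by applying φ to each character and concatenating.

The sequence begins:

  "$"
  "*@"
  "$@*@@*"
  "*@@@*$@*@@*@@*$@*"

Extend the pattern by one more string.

φ(*@@@*$@*@@*@@*$@*) expands symbol-by-symbol to $@* @@* @@* @@* $@* *@ @@* $@* @@* @@* $@* @@* @@* $@* *@ @@* $@*; joining the 17 pieces gives the next term.

$@*@@*@@*@@*$@**@@@*$@*@@*@@*$@*@@*@@*$@**@@@*$@*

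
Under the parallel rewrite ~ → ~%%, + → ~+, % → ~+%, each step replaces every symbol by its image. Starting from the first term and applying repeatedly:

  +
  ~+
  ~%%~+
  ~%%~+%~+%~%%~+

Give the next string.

~%%~+%~+%~%%~+~+%~%%~+~+%~%%~+%~+%~%%~+

Applying the rule to each of the 14 symbols of ~%%~+%~+%~%%~+ gives the pieces ~%% ~+% ~+% ~%% ~+ ~+% ~%% ~+ ~+% ~%% ~+% ~+% ~%% ~+, which concatenate to the answer.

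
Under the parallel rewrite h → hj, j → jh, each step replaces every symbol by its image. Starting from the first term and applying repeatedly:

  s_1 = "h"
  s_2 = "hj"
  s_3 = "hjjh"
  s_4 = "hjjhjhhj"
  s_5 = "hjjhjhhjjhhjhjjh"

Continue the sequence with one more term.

Replace each of the 16 characters of hjjhjhhjjhhjhjjh in place — hj jh jh hj jh hj hj jh jh hj hj jh hj jh jh hj — and concatenate.

hjjhjhhjjhhjhjjhjhhjhjjhhjjhjhhj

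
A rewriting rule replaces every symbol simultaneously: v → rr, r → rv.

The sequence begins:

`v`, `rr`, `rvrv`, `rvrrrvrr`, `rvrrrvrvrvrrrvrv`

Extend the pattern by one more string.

rvrrrvrvrvrrrvrrrvrrrvrvrvrrrvrr

Replace each of the 16 characters of rvrrrvrvrvrrrvrv in place — rv rr rv rv rv rr rv rr rv rr rv rv rv rr rv rr — and concatenate.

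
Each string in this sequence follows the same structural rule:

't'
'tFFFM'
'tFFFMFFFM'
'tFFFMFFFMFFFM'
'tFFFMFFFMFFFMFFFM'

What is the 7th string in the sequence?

The strings grow by a fixed suffix FFFM each time.
From tFFFMFFFMFFFMFFFM, 2 further steps: tFFFMFFFMFFFMFFFM → tFFFMFFFMFFFMFFFMFFFM → (answer).

tFFFMFFFMFFFMFFFMFFFMFFFM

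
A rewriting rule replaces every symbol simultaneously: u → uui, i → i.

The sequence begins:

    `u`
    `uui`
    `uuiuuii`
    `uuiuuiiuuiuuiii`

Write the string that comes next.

uuiuuiiuuiuuiiiuuiuuiiuuiuuiiii

Applying the rule to each of the 15 symbols of uuiuuiiuuiuuiii gives the pieces uui uui i uui uui i i uui uui i uui uui i i i, which concatenate to the answer.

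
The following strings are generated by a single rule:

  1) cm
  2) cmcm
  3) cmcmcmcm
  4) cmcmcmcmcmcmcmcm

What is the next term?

s(k+1) = s(k)·s(k) — each term doubles the last.
Doubling cmcmcmcmcmcmcmcm:

cmcmcmcmcmcmcmcmcmcmcmcmcmcmcmcm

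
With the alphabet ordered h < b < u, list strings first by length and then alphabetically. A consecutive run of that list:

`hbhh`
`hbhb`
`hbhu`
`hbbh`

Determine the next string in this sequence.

The successor of hbbh increments the rightmost position that isn't already u and resets every position after it to h.

hbbb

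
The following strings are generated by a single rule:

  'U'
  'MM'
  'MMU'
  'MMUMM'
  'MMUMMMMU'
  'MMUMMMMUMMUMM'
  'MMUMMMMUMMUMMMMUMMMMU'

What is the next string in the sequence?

MMUMMMMUMMUMMMMUMMMMUMMUMMMMUMMUMM

This is a Fibonacci-style word recurrence s(k) = s(k−1)·s(k−2): e.g. MM·U = MMU.
So term 8 is MMUMMMMUMMUMMMMUMMMMU·MMUMMMMUMMUMM.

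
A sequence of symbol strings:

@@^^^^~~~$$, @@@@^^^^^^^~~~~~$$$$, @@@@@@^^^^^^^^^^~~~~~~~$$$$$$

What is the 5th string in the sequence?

@@@@@@@@@@^^^^^^^^^^^^^^^^~~~~~~~~~~~$$$$$$$$$$

The n-th term is 2n @'s then 3n+1 ^'s then 2n+1 ~'s then 2n $'s (n = 1, 2, …).
Setting n = 5 gives 10, 16, 11, 10 characters in each block.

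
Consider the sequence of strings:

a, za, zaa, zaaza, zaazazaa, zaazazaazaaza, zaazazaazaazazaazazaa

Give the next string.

From term 3 onward, concatenate the last term with the second-to-last: za·a = zaa, zaa·za = zaaza, …
The next term joins zaazazaazaazazaazazaa and zaazazaazaaza.

zaazazaazaazazaazazaazaazazaazaaza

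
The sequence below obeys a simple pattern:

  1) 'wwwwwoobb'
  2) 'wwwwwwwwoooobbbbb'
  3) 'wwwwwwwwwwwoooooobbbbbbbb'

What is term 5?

Term n consists of 3n+2 w's, followed by 2n o's, followed by 3n-1 b's (n = 1, 2, …).
Setting n = 5 gives 17, 10, 14 characters in each block.

wwwwwwwwwwwwwwwwwoooooooooobbbbbbbbbbbbbb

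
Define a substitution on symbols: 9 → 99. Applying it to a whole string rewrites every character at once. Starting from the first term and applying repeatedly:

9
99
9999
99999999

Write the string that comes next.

Rewriting each symbol of 99999999: 9→99, 9→99, 9→99, 9→99, 9→99, 9→99, 9→99, 9→99, which concatenates to 99 99 99 99 99 99 99 99.

9999999999999999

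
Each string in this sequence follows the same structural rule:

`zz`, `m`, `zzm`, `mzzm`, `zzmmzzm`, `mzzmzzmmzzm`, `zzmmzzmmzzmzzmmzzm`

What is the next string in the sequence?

mzzmzzmmzzmzzmmzzmmzzmzzmmzzm

From term 3 onward, concatenate the second-to-last term with the last: zz·m = zzm, m·zzm = mzzm, …
Continuing: mzzmzzmmzzm · zzmmzzmmzzmzzmmzzm gives term 8.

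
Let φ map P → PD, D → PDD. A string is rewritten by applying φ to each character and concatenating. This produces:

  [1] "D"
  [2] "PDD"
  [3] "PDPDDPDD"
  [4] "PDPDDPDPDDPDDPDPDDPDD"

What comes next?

Rewriting the 21 symbols of PDPDDPDPDDPDDPDPDDPDD one by one yields PD PDD PD PDD PDD PD PDD PD PDD PDD PD PDD PDD PD PDD PD PDD PDD PD PDD PDD; concatenated:

PDPDDPDPDDPDDPDPDDPDPDDPDDPDPDDPDDPDPDDPDPDDPDDPDPDDPDD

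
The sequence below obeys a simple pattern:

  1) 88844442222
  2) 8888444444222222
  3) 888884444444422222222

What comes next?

The n-th term is n+1 8's then 2n 4's then 2n 2's, where the shown terms are n = 2, 3, 4.
For the next term, n = 5, so the run lengths are 6, 10, 10.

88888844444444442222222222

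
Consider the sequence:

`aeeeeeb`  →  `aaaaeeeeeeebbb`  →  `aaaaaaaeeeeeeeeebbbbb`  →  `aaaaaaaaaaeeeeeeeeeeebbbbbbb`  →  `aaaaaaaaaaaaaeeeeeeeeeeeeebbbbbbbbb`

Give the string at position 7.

aaaaaaaaaaaaaaaaaaaeeeeeeeeeeeeeeeeebbbbbbbbbbbbb

Each string has the form a^{3n-2} e^{2n+3} b^{2n-1} (n = 1, 2, …).
For term 7, n = 7, so the run lengths are 19, 17, 13.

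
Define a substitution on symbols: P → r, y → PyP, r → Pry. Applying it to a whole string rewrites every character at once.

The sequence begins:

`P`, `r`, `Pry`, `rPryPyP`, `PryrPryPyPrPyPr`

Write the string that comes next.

rPryPyPPryrPryPyPrPyPrPryrPyPrPry

Applying the rule to each of the 15 symbols of PryrPryPyPrPyPr gives the pieces r Pry PyP Pry r Pry PyP r PyP r Pry r PyP r Pry, which concatenate to the answer.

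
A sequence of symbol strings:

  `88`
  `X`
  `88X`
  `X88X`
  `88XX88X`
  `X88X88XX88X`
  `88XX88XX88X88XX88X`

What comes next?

Each term (from the third on) is the two preceding terms concatenated in order: term 3 = 88·X = 88X.
So term 8 is X88X88XX88X·88XX88XX88X88XX88X.

X88X88XX88X88XX88XX88X88XX88X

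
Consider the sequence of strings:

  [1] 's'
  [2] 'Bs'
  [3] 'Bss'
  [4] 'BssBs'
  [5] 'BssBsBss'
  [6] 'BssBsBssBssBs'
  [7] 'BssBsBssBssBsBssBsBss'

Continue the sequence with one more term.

BssBsBssBssBsBssBsBssBssBsBssBssBs

Each term (from the third on) is the previous term followed by the one before it: term 3 = Bs·s = Bss.
The next term joins BssBsBssBssBsBssBsBss and BssBsBssBssBs.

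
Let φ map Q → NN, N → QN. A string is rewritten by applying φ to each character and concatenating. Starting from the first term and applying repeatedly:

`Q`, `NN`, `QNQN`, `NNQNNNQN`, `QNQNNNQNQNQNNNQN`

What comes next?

NNQNNNQNQNQNNNQNNNQNNNQNQNQNNNQN

Applying the rule to each of the 16 symbols of QNQNNNQNQNQNNNQN gives the pieces NN QN NN QN QN QN NN QN NN QN NN QN QN QN NN QN, which concatenate to the answer.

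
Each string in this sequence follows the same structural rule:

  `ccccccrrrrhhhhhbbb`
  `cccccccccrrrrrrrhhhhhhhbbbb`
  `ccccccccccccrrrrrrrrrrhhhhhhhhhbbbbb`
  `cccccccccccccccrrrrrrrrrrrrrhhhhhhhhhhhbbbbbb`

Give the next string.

ccccccccccccccccccrrrrrrrrrrrrrrrrhhhhhhhhhhhhhbbbbbbb

The n-th term is 3n+3 c's then 3n+1 r's then 2n+3 h's then n+2 b's (n = 1, 2, …).
Setting n = 5 gives 18, 16, 13, 7 characters in each block.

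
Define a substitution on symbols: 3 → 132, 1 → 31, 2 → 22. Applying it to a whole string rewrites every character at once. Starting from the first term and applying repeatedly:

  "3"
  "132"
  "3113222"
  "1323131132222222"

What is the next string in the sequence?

Rewriting the 16 symbols of 1323131132222222 one by one yields 31 132 22 132 31 132 31 31 132 22 22 22 22 22 22 22; concatenated:

311322213231132313113222222222222222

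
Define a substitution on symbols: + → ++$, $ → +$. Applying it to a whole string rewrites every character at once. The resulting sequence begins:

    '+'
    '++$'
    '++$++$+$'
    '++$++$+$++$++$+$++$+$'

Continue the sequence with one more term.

++$++$+$++$++$+$++$+$++$++$+$++$++$+$++$+$++$++$+$++$+$

Applying the rule to each of the 21 symbols of ++$++$+$++$++$+$++$+$ gives the pieces ++$ ++$ +$ ++$ ++$ +$ ++$ +$ ++$ ++$ +$ ++$ ++$ +$ ++$ +$ ++$ ++$ +$ ++$ +$, which concatenate to the answer.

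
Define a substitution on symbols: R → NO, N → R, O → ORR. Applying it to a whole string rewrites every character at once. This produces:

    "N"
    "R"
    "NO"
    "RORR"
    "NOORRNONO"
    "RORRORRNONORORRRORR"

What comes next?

Rewriting the 19 symbols of RORRORRNONORORRRORR one by one yields NO ORR NO NO ORR NO NO R ORR R ORR NO ORR NO NO NO ORR NO NO; concatenated:

NOORRNONOORRNONORORRRORRNOORRNONONOORRNONO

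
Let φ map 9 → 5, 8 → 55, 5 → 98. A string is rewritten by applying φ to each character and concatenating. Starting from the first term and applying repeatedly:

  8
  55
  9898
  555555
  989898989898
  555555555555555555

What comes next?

Replace each of the 18 characters of 555555555555555555 in place — 98 98 98 98 98 98 98 98 98 98 98 98 98 98 98 98 98 98 — and concatenate.

989898989898989898989898989898989898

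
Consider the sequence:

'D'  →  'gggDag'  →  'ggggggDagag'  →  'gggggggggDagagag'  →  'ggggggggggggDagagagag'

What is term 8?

s(k+1) = ggg·s(k)·ag, so each term gains ggg as a prefix and ag as a suffix.
From ggggggggggggDagagagag, 3 further steps: ggggggggggggDagagagag → gggggggggggggggDagagagagag → ggggggggggggggggggDagagagagagag → (answer).

gggggggggggggggggggggDagagagagagagag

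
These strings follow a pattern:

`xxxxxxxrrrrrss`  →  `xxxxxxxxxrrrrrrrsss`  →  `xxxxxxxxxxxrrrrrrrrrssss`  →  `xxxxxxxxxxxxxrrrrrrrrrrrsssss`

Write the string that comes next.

Reading off run lengths: x runs 7, 9, 11, 13; r runs 5, 7, 9, 11; s runs 2, 3, 4, 5 — each is linear in n, where the shown terms are n = 3, 4, 5, 6.
For the next term, n = 7, so the run lengths are 15, 13, 6.

xxxxxxxxxxxxxxxrrrrrrrrrrrrrssssss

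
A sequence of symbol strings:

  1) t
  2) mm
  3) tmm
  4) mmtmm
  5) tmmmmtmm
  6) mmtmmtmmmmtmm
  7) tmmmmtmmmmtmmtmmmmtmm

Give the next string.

This is a Fibonacci-style word recurrence s(k) = s(k−2)·s(k−1): e.g. t·mm = tmm.
Continuing: mmtmmtmmmmtmm · tmmmmtmmmmtmmtmmmmtmm gives term 8.

mmtmmtmmmmtmmtmmmmtmmmmtmmtmmmmtmm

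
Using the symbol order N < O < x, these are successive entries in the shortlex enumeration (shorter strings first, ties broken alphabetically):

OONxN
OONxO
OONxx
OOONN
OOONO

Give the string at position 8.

OOOOO

Advancing 3 positions from OOONO through OOONO → OOONx → OOOON reaches term 8.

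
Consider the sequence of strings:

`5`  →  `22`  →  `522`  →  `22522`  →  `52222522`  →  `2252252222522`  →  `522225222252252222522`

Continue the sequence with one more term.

2252252222522522225222252252222522

From term 3 onward, concatenate the second-to-last term with the last: 5·22 = 522, 22·522 = 22522, …
The next term joins 2252252222522 and 522225222252252222522.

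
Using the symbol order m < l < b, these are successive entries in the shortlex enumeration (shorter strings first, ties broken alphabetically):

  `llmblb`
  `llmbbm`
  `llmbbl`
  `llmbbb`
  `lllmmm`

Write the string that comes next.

The successor of lllmmm increments the rightmost position that isn't already b and resets every position after it to m.

lllmml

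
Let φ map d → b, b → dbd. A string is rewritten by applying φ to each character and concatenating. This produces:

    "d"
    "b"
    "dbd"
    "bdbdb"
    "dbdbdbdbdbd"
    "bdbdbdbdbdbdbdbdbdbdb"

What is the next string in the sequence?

φ(bdbdbdbdbdbdbdbdbdbdb) expands symbol-by-symbol to dbd b dbd b dbd b dbd b dbd b dbd b dbd b dbd b dbd b dbd b dbd; joining the 21 pieces gives the next term.

dbdbdbdbdbdbdbdbdbdbdbdbdbdbdbdbdbdbdbdbdbd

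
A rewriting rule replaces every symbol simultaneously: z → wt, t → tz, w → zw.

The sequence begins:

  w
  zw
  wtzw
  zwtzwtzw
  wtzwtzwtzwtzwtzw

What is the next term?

Replace each of the 16 characters of wtzwtzwtzwtzwtzw in place — zw tz wt zw tz wt zw tz wt zw tz wt zw tz wt zw — and concatenate.

zwtzwtzwtzwtzwtzwtzwtzwtzwtzwtzw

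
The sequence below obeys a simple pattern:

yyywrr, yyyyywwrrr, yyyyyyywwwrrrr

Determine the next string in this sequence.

Reading off run lengths: y runs 3, 5, 7; w runs 1, 2, 3; r runs 2, 3, 4 — each is linear in n, where the shown terms are n = 2, 3, 4.
For the next term, n = 5, so the run lengths are 9, 4, 5.

yyyyyyyyywwwwrrrrr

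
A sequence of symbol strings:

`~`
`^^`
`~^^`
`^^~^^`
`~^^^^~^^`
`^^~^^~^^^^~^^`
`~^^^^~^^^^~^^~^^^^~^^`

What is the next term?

This is a Fibonacci-style word recurrence s(k) = s(k−2)·s(k−1): e.g. ~·^^ = ~^^.
The next term joins ^^~^^~^^^^~^^ and ~^^^^~^^^^~^^~^^^^~^^.

^^~^^~^^^^~^^~^^^^~^^^^~^^~^^^^~^^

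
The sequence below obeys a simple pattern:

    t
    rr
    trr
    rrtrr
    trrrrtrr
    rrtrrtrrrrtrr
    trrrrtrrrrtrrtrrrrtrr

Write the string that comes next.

Each term (from the third on) is the two preceding terms concatenated in order: term 3 = t·rr = trr.
The next term joins rrtrrtrrrrtrr and trrrrtrrrrtrrtrrrrtrr.

rrtrrtrrrrtrrtrrrrtrrrrtrrtrrrrtrr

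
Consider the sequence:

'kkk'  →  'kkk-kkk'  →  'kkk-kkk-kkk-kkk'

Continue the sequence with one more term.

s(k+1) = s(k)·-·s(k) — each term doubles the last with '-' between the halves.
Doubling kkk-kkk-kkk-kkk with '-' between the halves:

kkk-kkk-kkk-kkk-kkk-kkk-kkk-kkk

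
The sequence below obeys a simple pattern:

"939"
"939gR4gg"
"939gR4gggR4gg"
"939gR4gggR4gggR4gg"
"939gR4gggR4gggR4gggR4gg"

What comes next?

The strings grow by a fixed suffix gR4gg each time.
So the next term is 939gR4gggR4gggR4gggR4gg·gR4gg.

939gR4gggR4gggR4gggR4gggR4gg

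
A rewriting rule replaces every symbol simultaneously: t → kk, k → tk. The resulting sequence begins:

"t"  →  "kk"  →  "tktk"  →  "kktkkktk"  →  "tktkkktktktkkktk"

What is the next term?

Rewriting the 16 symbols of tktkkktktktkkktk one by one yields kk tk kk tk tk tk kk tk kk tk kk tk tk tk kk tk; concatenated:

kktkkktktktkkktkkktkkktktktkkktk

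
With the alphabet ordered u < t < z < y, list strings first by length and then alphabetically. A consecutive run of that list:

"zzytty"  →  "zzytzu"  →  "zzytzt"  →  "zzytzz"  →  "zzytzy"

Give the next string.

zzytyu

Find the rightmost character of zzytzy below y, bump it to the next letter, and reset everything to its right to u.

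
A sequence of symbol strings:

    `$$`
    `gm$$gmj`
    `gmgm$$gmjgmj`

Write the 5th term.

Every step adds gm to the front and gmj to the end of the previous string.
From gmgm$$gmjgmj, 2 further steps: gmgm$$gmjgmj → gmgmgm$$gmjgmjgmj → (answer).

gmgmgmgm$$gmjgmjgmjgmj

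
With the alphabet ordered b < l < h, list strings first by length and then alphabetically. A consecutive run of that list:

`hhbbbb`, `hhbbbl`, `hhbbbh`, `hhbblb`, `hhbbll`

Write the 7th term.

hhbbhb

Advancing 2 positions from hhbbll through hhbbll → hhbblh reaches term 7.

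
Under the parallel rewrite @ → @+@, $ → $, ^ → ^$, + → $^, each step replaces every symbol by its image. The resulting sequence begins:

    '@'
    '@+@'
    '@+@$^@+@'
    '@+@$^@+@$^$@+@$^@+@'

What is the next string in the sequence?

@+@$^@+@$^$@+@$^@+@$^$$@+@$^@+@$^$@+@$^@+@

φ(@+@$^@+@$^$@+@$^@+@) expands symbol-by-symbol to @+@ $^ @+@ $ ^$ @+@ $^ @+@ $ ^$ $ @+@ $^ @+@ $ ^$ @+@ $^ @+@; joining the 19 pieces gives the next term.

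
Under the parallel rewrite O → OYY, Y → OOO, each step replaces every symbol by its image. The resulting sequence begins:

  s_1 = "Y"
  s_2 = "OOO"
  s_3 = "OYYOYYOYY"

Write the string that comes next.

OYYOOOOOOOYYOOOOOOOYYOOOOOO

Apply φ to OYYOYYOYY symbol by symbol: O→OYY, Y→OOO, Y→OOO, O→OYY, Y→OOO, Y→OOO, O→OYY, Y→OOO, Y→OOO; joined: OYY OOO OOO OYY OOO OOO OYY OOO OOO.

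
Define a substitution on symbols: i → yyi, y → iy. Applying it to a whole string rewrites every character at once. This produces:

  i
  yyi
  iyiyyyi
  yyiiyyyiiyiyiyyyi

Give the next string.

φ(yyiiyyyiiyiyiyyyi) expands symbol-by-symbol to iy iy yyi yyi iy iy iy yyi yyi iy yyi iy yyi iy iy iy yyi; joining the 17 pieces gives the next term.

iyiyyyiyyiiyiyiyyyiyyiiyyyiiyyyiiyiyiyyyi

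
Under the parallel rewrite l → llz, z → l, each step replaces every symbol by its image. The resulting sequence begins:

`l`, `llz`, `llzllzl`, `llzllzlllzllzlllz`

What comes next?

Rewriting the 17 symbols of llzllzlllzllzlllz one by one yields llz llz l llz llz l llz llz llz l llz llz l llz llz llz l; concatenated:

llzllzlllzllzlllzllzllzlllzllzlllzllzllzl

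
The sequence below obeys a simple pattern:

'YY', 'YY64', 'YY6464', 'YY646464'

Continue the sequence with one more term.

Each term is the previous one with 64 appended.
Applying this once more to YY646464:

YY64646464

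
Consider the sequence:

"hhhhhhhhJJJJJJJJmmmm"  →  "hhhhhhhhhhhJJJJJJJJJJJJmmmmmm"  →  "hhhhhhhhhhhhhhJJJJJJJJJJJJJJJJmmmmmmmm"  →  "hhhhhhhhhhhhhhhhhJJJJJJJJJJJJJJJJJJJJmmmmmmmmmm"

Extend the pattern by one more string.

hhhhhhhhhhhhhhhhhhhhJJJJJJJJJJJJJJJJJJJJJJJJmmmmmmmmmmmm

Reading off run lengths: h runs 8, 11, 14, 17; J runs 8, 12, 16, 20; m runs 4, 6, 8, 10 — each is linear in n, where the shown terms are n = 2, 3, 4, 5.
Setting n = 6 gives 20, 24, 12 characters in each block.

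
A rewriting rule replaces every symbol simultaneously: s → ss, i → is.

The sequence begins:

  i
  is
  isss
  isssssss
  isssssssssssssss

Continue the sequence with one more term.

Replace each of the 16 characters of isssssssssssssss in place — is ss ss ss ss ss ss ss ss ss ss ss ss ss ss ss — and concatenate.

isssssssssssssssssssssssssssssss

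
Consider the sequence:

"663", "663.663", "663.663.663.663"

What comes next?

663.663.663.663.663.663.663.663

Each string is two copies of the previous one joined by '.'.
So the next term is two copies of 663.663.663.663 with '.' between the halves.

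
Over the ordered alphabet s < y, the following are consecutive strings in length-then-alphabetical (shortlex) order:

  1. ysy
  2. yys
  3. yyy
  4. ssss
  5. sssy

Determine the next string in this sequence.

Find the rightmost character of sssy below y, bump it to the next letter, and reset everything to its right to s.

ssys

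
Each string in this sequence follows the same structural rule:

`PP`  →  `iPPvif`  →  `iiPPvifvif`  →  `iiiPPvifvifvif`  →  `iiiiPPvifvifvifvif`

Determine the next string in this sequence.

iiiiiPPvifvifvifvifvif

s(k+1) = i·s(k)·vif, so each term gains i as a prefix and vif as a suffix.
One more step from iiiiPPvifvifvifvif gives the answer.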